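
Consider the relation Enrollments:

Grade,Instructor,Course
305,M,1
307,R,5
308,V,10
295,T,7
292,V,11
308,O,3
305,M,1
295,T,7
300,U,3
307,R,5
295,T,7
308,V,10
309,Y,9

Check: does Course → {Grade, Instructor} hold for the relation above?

No

Course=1: 2 rows → {Grade,Instructor} = (305, M), (305, M) ✓
Course=5: 2 rows → {Grade,Instructor} = (307, R), (307, R) ✓
Course=10: 2 rows → {Grade,Instructor} = (308, V), (308, V) ✓
Course=7: 3 rows → {Grade,Instructor} = (295, T), (295, T), (295, T) ✓
Course=11: 1 row → {Grade,Instructor} = (292, V) ✓
Course=3: 2 rows → {Grade,Instructor} takes values {(308, O), (300, U)} — violation
Course=9: 1 row → {Grade,Instructor} = (309, Y) ✓
Two rows agree on Course but differ on {Grade, Instructor}, so Course → {Grade, Instructor} does not hold.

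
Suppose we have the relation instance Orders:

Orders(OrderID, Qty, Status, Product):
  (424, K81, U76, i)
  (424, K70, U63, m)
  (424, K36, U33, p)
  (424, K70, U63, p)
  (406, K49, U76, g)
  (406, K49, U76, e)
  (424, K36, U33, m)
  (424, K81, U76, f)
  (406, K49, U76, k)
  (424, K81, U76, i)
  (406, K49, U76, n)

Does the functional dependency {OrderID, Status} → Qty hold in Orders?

(OrderID=424, Status=U76): 3 rows → Qty = K81, K81, K81 ✓
(OrderID=424, Status=U63): 2 rows → Qty = K70, K70 ✓
(OrderID=424, Status=U33): 2 rows → Qty = K36, K36 ✓
(OrderID=406, Status=U76): 4 rows → Qty = K49, K49, K49, K49 ✓
Every {OrderID, Status} value is associated with a single Qty value, so {OrderID, Status} → Qty holds.

Yes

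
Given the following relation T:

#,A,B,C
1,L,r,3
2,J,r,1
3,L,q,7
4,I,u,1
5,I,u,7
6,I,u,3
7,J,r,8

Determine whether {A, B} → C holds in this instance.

No

(A=L, B=r): row 1 → C = 3 ✓
(A=J, B=r): rows 2, 7 → C takes values {1, 8} — violation
(A=L, B=q): row 3 → C = 7 ✓
(A=I, B=u): rows 4, 5, 6 → C takes values {1, 7, 3} — violation
Two rows agree on {A, B} but differ on C, so {A, B} → C does not hold.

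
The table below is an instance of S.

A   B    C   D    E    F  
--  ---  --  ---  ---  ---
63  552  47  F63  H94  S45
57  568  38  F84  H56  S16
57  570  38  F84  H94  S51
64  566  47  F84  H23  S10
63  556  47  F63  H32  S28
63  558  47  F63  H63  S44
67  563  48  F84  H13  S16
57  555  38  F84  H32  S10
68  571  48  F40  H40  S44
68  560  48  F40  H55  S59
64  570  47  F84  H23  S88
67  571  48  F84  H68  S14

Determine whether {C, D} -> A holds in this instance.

(C=47, D=F63): 3 rows → A = 63, 63, 63 ✓
(C=38, D=F84): 3 rows → A = 57, 57, 57 ✓
(C=47, D=F84): 2 rows → A = 64, 64 ✓
(C=48, D=F84): 2 rows → A = 67, 67 ✓
(C=48, D=F40): 2 rows → A = 68, 68 ✓
Every {C, D} value is associated with a single A value, so {C, D} -> A holds.

Yes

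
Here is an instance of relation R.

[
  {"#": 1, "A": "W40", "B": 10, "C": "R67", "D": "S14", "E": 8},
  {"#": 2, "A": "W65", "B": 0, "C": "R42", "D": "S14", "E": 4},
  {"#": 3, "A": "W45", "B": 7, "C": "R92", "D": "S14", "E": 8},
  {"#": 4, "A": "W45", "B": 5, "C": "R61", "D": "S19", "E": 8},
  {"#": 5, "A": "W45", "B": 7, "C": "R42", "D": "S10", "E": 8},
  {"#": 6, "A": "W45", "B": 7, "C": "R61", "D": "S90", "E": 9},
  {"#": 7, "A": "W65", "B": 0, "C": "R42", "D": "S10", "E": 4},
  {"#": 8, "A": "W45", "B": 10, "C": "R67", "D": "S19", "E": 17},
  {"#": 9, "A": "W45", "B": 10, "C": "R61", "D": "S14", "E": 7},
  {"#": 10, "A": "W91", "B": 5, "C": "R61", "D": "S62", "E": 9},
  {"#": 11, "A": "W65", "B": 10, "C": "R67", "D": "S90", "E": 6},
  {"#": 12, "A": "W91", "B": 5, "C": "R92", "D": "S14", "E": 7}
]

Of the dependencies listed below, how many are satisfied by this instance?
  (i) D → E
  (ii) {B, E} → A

(i) D → E: D=S14: rows 1, 2, 3, 9, 12 → E takes values {8, 4, 7} — violation; D=S19: rows 4, 8 → E takes values {8, 17} — violation; D=S10: rows 5, 7 → E takes values {8, 4} — violation; D=S90: rows 6, 11 → E takes values {9, 6} — violation — fails.
(ii) {B, E} → A: every LHS value maps to a single RHS value — holds.
1 of the 2 dependencies holds.

1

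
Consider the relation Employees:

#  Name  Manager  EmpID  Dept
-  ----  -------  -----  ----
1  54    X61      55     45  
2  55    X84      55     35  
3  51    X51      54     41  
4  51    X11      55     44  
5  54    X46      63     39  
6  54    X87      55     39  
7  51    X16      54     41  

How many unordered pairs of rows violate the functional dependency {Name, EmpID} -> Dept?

1

(Name=54, EmpID=55): violating pairs (1,6) — 1 pair.
(Name=51, EmpID=54): all 2 rows agree on Dept — 0 pairs.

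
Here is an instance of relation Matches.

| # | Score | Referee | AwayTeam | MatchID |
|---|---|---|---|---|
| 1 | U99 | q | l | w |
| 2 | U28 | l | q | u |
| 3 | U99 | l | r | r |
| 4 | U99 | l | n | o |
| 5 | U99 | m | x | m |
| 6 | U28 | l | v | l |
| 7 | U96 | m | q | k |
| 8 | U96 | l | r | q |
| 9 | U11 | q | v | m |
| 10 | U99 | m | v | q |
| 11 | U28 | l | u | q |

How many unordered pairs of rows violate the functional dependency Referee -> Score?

Referee=q: violating pairs (1,9) — 1 pair.
Referee=l: violating pairs (2,3), (2,4), (2,8), (3,6), (3,8), (3,11), (4,6), (4,8), (4,11), (6,8), (8,11) — 11 pairs.
Referee=m: violating pairs (5,7), (7,10) — 2 pairs.

14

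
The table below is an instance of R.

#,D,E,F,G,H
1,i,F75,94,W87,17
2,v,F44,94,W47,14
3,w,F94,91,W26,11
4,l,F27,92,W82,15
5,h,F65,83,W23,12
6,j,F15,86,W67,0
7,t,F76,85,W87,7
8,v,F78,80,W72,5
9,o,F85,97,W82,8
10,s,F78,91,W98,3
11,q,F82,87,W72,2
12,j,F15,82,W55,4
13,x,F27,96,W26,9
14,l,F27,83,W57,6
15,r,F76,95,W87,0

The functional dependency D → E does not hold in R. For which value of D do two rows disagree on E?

v

D=i: row 1 → E = F75 ✓
D=v: rows 2, 8 → E takes values {F44, F78} — violation
D=w: row 3 → E = F94 ✓
D=l: rows 4, 14 → E = F27, F27 ✓
D=h: row 5 → E = F65 ✓
D=j: rows 6, 12 → E = F15, F15 ✓
D=t: row 7 → E = F76 ✓
D=o: row 9 → E = F85 ✓
D=s: row 10 → E = F78 ✓
D=q: row 11 → E = F82 ✓
D=x: row 13 → E = F27 ✓
D=r: row 15 → E = F76 ✓
The only D value with inconsistent E is D=v.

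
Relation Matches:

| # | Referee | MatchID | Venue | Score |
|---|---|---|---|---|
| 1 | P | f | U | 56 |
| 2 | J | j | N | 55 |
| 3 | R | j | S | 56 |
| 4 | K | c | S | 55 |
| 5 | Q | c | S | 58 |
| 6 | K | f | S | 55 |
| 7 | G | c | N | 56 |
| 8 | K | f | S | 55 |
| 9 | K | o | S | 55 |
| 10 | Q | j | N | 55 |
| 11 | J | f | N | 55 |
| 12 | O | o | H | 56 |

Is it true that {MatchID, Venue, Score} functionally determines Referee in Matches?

(MatchID=f, Venue=U, Score=56): row 1 → Referee = P ✓
(MatchID=j, Venue=N, Score=55): rows 2, 10 → Referee takes values {J, Q} — violation
(MatchID=j, Venue=S, Score=56): row 3 → Referee = R ✓
(MatchID=c, Venue=S, Score=55): row 4 → Referee = K ✓
(MatchID=c, Venue=S, Score=58): row 5 → Referee = Q ✓
(MatchID=f, Venue=S, Score=55): rows 6, 8 → Referee = K, K ✓
(MatchID=c, Venue=N, Score=56): row 7 → Referee = G ✓
(MatchID=o, Venue=S, Score=55): row 9 → Referee = K ✓
(MatchID=f, Venue=N, Score=55): row 11 → Referee = J ✓
(MatchID=o, Venue=H, Score=56): row 12 → Referee = O ✓
Two rows agree on {MatchID, Venue, Score} but differ on Referee, so {MatchID, Venue, Score} -> Referee does not hold.

No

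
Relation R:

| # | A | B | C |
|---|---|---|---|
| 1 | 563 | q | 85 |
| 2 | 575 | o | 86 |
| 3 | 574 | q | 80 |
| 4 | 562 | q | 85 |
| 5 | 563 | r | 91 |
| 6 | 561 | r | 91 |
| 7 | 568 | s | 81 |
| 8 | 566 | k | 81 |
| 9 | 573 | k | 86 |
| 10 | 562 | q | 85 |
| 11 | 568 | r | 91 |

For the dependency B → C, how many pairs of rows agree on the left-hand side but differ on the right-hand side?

4

B=q: violating pairs (1,3), (3,4), (3,10) — 3 pairs.
B=r: all 3 rows agree on C — 0 pairs.
B=k: violating pairs (8,9) — 1 pair.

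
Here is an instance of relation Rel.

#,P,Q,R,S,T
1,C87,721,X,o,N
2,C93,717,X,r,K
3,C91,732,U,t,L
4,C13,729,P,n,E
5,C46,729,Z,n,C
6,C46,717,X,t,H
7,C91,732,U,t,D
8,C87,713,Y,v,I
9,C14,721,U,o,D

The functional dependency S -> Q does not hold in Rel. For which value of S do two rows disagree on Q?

S=o: rows 1, 9 → Q = 721, 721 ✓
S=r: row 2 → Q = 717 ✓
S=t: rows 3, 6, 7 → Q takes values {732, 717} — violation
S=n: rows 4, 5 → Q = 729, 729 ✓
S=v: row 8 → Q = 713 ✓
The only S value with inconsistent Q is S=t.

t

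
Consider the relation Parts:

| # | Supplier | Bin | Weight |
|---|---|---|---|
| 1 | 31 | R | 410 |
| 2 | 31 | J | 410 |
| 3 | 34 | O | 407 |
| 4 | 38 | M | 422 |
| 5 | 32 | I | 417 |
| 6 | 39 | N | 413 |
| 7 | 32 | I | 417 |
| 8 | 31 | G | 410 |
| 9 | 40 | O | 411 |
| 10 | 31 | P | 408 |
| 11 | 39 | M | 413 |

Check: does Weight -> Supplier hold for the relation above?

Weight=410: rows 1, 2, 8 → Supplier = 31, 31, 31 ✓
Weight=407: row 3 → Supplier = 34 ✓
Weight=422: row 4 → Supplier = 38 ✓
Weight=417: rows 5, 7 → Supplier = 32, 32 ✓
Weight=413: rows 6, 11 → Supplier = 39, 39 ✓
Weight=411: row 9 → Supplier = 40 ✓
Weight=408: row 10 → Supplier = 31 ✓
Every Weight value is associated with a single Supplier value, so Weight -> Supplier holds.

Yes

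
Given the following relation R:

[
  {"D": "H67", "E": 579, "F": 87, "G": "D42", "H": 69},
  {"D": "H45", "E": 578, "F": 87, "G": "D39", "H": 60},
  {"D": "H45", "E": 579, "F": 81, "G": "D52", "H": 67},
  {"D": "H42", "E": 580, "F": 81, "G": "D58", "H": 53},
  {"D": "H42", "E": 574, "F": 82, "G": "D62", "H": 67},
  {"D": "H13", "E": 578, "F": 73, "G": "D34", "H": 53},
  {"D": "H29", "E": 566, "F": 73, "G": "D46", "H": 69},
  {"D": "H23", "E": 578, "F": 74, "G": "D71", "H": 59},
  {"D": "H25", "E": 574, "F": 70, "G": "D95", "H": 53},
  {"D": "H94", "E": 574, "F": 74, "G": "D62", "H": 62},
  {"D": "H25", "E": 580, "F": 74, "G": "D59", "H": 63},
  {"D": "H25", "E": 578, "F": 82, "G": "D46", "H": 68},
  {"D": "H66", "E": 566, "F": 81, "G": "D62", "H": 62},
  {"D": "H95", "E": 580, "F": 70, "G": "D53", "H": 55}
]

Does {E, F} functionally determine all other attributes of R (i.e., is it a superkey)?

Yes

All 14 rows have distinct {E, F} values, so {E, F} → (all attributes) holds and {E, F} is a superkey.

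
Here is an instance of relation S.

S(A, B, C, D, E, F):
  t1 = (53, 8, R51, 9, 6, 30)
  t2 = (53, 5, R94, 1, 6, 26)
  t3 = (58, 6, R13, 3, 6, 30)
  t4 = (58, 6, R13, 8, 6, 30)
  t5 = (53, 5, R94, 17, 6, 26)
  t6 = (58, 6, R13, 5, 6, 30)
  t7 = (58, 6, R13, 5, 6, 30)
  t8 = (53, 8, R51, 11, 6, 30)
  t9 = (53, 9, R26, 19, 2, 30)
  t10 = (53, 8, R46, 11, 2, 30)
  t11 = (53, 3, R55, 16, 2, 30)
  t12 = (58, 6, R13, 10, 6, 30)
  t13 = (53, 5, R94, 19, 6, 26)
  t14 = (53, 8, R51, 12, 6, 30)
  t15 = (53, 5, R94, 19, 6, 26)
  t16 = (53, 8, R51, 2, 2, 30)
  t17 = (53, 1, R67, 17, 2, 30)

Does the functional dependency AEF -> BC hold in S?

(A=53, E=6, F=30): rows 1, 8, 14 → {B,C} = (8, R51), (8, R51), (8, R51) ✓
(A=53, E=6, F=26): rows 2, 5, 13, 15 → {B,C} = (5, R94), (5, R94), (5, R94), (5, R94) ✓
(A=58, E=6, F=30): rows 3, 4, 6, 7, 12 → {B,C} = (6, R13), (6, R13), (6, R13), (6, R13), (6, R13) ✓
(A=53, E=2, F=30): rows 9, 10, 11, 16, 17 → {B,C} takes values {(9, R26), (8, R46), (3, R55), (8, R51), (1, R67)} — violation
Two rows agree on AEF but differ on BC, so AEF -> BC does not hold.

No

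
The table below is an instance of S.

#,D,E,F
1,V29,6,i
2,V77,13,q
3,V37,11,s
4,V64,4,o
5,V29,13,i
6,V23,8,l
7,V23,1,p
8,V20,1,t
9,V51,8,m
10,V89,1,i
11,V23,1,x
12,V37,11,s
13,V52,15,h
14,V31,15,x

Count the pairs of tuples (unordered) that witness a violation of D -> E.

D=V29: violating pairs (1,5) — 1 pair.
D=V37: all 2 rows agree on E — 0 pairs.
D=V23: violating pairs (6,7), (6,11) — 2 pairs.

3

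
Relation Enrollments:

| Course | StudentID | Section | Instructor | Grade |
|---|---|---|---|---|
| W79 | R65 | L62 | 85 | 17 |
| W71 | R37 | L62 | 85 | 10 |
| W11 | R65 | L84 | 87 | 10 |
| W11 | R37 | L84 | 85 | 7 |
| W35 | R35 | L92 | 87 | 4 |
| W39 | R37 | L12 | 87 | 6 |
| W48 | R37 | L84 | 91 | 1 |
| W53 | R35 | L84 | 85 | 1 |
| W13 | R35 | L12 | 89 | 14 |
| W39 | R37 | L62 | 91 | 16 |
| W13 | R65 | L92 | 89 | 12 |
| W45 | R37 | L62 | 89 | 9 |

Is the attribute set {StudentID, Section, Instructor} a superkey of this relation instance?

All 12 rows have distinct {StudentID, Section, Instructor} values, so {StudentID, Section, Instructor} → (all attributes) holds and {StudentID, Section, Instructor} is a superkey.

Yes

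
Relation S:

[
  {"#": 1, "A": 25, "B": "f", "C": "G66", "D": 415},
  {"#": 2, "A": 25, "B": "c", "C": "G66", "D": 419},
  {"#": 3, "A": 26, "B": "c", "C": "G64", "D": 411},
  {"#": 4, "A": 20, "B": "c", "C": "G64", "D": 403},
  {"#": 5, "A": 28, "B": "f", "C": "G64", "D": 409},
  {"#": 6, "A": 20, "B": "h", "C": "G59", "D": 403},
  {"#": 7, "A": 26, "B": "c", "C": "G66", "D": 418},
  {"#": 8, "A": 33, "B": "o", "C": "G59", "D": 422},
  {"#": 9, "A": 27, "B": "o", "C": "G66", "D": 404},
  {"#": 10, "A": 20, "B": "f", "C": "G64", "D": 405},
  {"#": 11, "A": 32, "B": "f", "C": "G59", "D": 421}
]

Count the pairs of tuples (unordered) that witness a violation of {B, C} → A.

(B=c, C=G66): violating pairs (2,7) — 1 pair.
(B=c, C=G64): violating pairs (3,4) — 1 pair.
(B=f, C=G64): violating pairs (5,10) — 1 pair.

3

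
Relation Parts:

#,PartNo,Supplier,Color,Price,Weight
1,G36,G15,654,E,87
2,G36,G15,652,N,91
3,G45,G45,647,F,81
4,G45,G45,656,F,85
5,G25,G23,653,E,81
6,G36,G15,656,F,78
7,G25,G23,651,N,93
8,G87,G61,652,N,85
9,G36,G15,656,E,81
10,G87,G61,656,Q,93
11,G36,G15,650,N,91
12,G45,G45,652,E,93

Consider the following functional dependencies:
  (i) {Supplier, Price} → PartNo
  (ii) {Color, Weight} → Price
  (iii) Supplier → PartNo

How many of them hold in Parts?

(i) {Supplier, Price} → PartNo: every LHS value maps to a single RHS value — holds.
(ii) {Color, Weight} → Price: every LHS value maps to a single RHS value — holds.
(iii) Supplier → PartNo: every LHS value maps to a single RHS value — holds.
3 of the 3 dependencies hold.

3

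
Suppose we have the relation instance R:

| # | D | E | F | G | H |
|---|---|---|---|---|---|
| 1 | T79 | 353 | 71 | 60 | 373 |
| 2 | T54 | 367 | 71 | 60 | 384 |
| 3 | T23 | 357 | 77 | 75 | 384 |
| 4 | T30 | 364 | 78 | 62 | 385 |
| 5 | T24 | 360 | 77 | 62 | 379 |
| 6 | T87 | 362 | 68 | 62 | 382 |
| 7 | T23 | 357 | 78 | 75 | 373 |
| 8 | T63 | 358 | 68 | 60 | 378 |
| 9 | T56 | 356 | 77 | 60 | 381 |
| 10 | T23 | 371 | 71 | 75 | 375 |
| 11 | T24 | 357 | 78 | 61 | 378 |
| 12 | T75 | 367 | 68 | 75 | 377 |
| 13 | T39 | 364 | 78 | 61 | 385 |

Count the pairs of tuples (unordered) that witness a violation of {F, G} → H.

(F=71, G=60): violating pairs (1,2) — 1 pair.
(F=78, G=61): violating pairs (11,13) — 1 pair.

2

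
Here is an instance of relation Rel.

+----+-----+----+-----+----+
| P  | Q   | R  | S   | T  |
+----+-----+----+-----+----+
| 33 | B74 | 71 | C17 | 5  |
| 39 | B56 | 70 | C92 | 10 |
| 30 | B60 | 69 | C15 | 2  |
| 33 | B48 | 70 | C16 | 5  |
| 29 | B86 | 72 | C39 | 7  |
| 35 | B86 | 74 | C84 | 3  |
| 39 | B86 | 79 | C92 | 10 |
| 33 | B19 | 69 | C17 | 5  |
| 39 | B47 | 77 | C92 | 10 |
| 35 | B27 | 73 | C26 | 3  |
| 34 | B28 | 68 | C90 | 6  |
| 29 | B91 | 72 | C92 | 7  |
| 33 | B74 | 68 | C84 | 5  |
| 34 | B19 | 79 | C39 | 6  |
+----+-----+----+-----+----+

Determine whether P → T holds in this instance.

P=33: 4 rows → T = 5, 5, 5, 5 ✓
P=39: 3 rows → T = 10, 10, 10 ✓
P=30: 1 row → T = 2 ✓
P=29: 2 rows → T = 7, 7 ✓
P=35: 2 rows → T = 3, 3 ✓
P=34: 2 rows → T = 6, 6 ✓
Every P value is associated with a single T value, so P → T holds.

Yes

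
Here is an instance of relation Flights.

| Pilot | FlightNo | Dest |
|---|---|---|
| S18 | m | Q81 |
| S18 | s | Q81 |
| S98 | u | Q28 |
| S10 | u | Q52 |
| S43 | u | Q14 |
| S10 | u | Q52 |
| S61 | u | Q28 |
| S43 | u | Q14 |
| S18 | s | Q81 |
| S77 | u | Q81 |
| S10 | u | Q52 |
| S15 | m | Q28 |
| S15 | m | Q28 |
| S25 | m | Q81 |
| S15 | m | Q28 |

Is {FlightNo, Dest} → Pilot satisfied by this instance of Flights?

No

(FlightNo=m, Dest=Q81): 2 rows → Pilot takes values {S18, S25} — violation
(FlightNo=s, Dest=Q81): 2 rows → Pilot = S18, S18 ✓
(FlightNo=u, Dest=Q28): 2 rows → Pilot takes values {S98, S61} — violation
(FlightNo=u, Dest=Q52): 3 rows → Pilot = S10, S10, S10 ✓
(FlightNo=u, Dest=Q14): 2 rows → Pilot = S43, S43 ✓
(FlightNo=u, Dest=Q81): 1 row → Pilot = S77 ✓
(FlightNo=m, Dest=Q28): 3 rows → Pilot = S15, S15, S15 ✓
Two rows agree on {FlightNo, Dest} but differ on Pilot, so {FlightNo, Dest} → Pilot does not hold.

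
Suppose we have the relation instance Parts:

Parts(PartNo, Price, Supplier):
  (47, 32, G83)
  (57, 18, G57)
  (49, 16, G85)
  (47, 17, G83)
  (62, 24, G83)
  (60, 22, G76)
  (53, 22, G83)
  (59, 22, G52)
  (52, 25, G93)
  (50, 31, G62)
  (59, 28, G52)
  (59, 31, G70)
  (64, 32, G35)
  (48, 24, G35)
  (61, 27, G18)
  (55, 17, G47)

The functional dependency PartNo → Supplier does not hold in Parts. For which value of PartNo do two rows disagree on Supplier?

PartNo=47: 2 rows → Supplier = G83, G83 ✓
PartNo=57: 1 row → Supplier = G57 ✓
PartNo=49: 1 row → Supplier = G85 ✓
PartNo=62: 1 row → Supplier = G83 ✓
PartNo=60: 1 row → Supplier = G76 ✓
PartNo=53: 1 row → Supplier = G83 ✓
PartNo=59: 3 rows → Supplier takes values {G52, G70} — violation
PartNo=52: 1 row → Supplier = G93 ✓
PartNo=50: 1 row → Supplier = G62 ✓
PartNo=64: 1 row → Supplier = G35 ✓
PartNo=48: 1 row → Supplier = G35 ✓
PartNo=61: 1 row → Supplier = G18 ✓
PartNo=55: 1 row → Supplier = G47 ✓
The only PartNo value with inconsistent Supplier is PartNo=59.

59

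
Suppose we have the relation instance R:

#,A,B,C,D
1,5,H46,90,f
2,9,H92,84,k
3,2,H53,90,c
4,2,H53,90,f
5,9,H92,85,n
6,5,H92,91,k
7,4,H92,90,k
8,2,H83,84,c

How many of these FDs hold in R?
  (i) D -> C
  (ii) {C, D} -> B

0

(i) D -> C: D=k: rows 2, 6, 7 → C takes values {84, 91, 90} — violation; D=c: rows 3, 8 → C takes values {90, 84} — violation — fails.
(ii) {C, D} -> B: (C=90, D=f): rows 1, 4 → B takes values {H46, H53} — violation — fails.
None of the 2 dependencies hold.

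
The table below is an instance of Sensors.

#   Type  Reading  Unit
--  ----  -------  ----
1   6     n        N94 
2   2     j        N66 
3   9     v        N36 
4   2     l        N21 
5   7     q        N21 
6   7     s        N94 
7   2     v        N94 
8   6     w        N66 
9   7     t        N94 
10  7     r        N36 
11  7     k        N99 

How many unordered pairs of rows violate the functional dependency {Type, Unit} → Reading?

1

(Type=7, Unit=N94): violating pairs (6,9) — 1 pair.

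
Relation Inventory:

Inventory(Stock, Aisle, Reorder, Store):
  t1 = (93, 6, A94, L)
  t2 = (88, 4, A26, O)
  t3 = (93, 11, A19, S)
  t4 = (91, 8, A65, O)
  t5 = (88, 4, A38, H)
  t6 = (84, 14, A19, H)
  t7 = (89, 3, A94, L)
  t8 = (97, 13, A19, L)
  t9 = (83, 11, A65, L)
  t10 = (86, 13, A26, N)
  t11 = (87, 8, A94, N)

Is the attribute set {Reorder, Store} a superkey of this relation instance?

Rows 1 and 7 have the same {Reorder, Store} value (Reorder=A94, Store=L) but are distinct tuples, so {Reorder, Store} does not determine every attribute — not a superkey.

No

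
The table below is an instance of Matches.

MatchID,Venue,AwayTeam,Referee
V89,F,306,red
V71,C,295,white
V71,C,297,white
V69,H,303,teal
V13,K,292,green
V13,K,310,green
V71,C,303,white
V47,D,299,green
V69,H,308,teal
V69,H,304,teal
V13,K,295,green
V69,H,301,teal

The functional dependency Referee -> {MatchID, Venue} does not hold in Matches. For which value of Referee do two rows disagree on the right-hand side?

green

Referee=red: 1 row → {MatchID,Venue} = (V89, F) ✓
Referee=white: 3 rows → {MatchID,Venue} = (V71, C), (V71, C), (V71, C) ✓
Referee=teal: 4 rows → {MatchID,Venue} = (V69, H), (V69, H), (V69, H), (V69, H) ✓
Referee=green: 4 rows → {MatchID,Venue} takes values {(V13, K), (V47, D)} — violation
The only Referee value with inconsistent RHS is Referee=green.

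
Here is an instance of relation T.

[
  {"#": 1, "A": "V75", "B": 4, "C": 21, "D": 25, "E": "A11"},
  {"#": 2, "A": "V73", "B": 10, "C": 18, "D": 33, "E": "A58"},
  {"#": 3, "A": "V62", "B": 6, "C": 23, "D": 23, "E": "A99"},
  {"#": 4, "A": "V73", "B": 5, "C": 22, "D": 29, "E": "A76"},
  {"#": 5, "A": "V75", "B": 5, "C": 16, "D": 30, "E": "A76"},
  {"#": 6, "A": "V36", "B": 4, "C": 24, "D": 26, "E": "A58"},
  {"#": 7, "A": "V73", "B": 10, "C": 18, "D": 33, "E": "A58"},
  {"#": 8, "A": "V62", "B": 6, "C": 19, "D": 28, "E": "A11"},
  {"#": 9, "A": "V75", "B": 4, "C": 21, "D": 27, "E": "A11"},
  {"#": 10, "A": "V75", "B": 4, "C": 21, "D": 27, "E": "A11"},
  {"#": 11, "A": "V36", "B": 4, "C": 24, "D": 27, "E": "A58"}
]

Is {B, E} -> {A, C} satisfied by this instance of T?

(B=4, E=A11): rows 1, 9, 10 → {A,C} = (V75, 21), (V75, 21), (V75, 21) ✓
(B=10, E=A58): rows 2, 7 → {A,C} = (V73, 18), (V73, 18) ✓
(B=6, E=A99): row 3 → {A,C} = (V62, 23) ✓
(B=5, E=A76): rows 4, 5 → {A,C} takes values {(V73, 22), (V75, 16)} — violation
(B=4, E=A58): rows 6, 11 → {A,C} = (V36, 24), (V36, 24) ✓
(B=6, E=A11): row 8 → {A,C} = (V62, 19) ✓
Two rows agree on {B, E} but differ on {A, C}, so {B, E} -> {A, C} does not hold.

No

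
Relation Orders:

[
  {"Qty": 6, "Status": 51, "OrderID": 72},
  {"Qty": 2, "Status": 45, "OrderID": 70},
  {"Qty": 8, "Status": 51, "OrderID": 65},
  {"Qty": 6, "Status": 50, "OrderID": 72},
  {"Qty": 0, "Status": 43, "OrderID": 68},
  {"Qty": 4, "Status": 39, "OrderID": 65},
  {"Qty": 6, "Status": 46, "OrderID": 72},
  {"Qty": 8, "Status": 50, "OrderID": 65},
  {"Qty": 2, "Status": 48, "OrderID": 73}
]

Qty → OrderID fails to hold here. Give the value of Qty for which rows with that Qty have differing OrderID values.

Qty=6: 3 rows → OrderID = 72, 72, 72 ✓
Qty=2: 2 rows → OrderID takes values {70, 73} — violation
Qty=8: 2 rows → OrderID = 65, 65 ✓
Qty=0: 1 row → OrderID = 68 ✓
Qty=4: 1 row → OrderID = 65 ✓
The only Qty value with inconsistent OrderID is Qty=2.

2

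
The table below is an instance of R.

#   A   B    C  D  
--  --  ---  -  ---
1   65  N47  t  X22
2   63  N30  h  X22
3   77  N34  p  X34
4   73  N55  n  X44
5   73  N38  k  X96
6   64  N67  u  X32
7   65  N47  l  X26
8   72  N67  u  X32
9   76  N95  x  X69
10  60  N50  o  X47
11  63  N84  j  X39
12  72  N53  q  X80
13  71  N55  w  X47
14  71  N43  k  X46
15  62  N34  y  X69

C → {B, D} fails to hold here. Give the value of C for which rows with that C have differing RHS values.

k

C=t: row 1 → {B,D} = (N47, X22) ✓
C=h: row 2 → {B,D} = (N30, X22) ✓
C=p: row 3 → {B,D} = (N34, X34) ✓
C=n: row 4 → {B,D} = (N55, X44) ✓
C=k: rows 5, 14 → {B,D} takes values {(N38, X96), (N43, X46)} — violation
C=u: rows 6, 8 → {B,D} = (N67, X32), (N67, X32) ✓
C=l: row 7 → {B,D} = (N47, X26) ✓
C=x: row 9 → {B,D} = (N95, X69) ✓
C=o: row 10 → {B,D} = (N50, X47) ✓
C=j: row 11 → {B,D} = (N84, X39) ✓
C=q: row 12 → {B,D} = (N53, X80) ✓
C=w: row 13 → {B,D} = (N55, X47) ✓
C=y: row 15 → {B,D} = (N34, X69) ✓
The only C value with inconsistent RHS is C=k.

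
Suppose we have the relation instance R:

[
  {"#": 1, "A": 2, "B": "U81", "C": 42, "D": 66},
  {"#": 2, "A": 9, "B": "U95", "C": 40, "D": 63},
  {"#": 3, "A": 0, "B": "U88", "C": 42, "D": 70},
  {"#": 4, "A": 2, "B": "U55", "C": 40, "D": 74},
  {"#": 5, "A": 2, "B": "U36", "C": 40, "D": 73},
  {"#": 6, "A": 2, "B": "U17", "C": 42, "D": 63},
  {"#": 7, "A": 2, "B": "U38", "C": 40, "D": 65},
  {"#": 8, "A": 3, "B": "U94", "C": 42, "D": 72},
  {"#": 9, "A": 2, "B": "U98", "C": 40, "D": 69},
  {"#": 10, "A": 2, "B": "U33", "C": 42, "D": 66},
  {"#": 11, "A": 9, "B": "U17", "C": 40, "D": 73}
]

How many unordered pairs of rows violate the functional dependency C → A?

C=42: violating pairs (1,3), (1,8), (3,6), (3,8), (3,10), (6,8), (8,10) — 7 pairs.
C=40: violating pairs (2,4), (2,5), (2,7), (2,9), (4,11), (5,11), (7,11), (9,11) — 8 pairs.

15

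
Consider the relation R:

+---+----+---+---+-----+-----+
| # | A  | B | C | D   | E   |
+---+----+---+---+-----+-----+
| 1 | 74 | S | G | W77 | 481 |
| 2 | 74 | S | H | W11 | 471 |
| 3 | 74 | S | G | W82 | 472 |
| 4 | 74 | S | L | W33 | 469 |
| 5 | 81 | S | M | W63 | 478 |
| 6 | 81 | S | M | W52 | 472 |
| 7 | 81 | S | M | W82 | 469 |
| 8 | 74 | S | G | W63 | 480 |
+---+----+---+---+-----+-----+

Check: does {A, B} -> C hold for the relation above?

(A=74, B=S): rows 1, 2, 3, 4, 8 → C takes values {G, H, L} — violation
(A=81, B=S): rows 5, 6, 7 → C = M, M, M ✓
Two rows agree on {A, B} but differ on C, so {A, B} -> C does not hold.

No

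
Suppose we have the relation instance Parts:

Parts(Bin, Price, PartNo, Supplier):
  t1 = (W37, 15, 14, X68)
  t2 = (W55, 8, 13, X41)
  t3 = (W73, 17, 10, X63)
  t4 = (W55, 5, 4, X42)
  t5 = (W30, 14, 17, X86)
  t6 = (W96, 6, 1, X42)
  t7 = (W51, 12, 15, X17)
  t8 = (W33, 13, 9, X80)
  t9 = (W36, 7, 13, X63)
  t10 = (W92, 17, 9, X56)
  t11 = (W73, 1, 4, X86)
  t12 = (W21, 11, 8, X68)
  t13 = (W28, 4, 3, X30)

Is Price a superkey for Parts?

Rows 3 and 10 have the same Price value Price=17 but are distinct tuples, so Price does not determine every attribute — not a superkey.

No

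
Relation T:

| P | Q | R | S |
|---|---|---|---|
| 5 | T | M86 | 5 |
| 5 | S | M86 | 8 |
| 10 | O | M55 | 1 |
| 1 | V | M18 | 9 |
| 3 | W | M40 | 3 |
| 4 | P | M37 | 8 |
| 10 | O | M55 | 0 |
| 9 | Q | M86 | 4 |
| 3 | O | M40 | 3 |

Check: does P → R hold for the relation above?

Yes

P=5: 2 rows → R = M86, M86 ✓
P=10: 2 rows → R = M55, M55 ✓
P=1: 1 row → R = M18 ✓
P=3: 2 rows → R = M40, M40 ✓
P=4: 1 row → R = M37 ✓
P=9: 1 row → R = M86 ✓
Every P value is associated with a single R value, so P → R holds.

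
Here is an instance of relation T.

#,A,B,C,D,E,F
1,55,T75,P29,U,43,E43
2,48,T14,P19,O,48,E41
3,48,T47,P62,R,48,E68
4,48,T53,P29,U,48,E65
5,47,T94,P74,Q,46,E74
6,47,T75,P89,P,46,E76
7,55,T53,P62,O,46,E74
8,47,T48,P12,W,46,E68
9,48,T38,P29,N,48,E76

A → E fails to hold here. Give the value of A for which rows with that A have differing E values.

A=55: rows 1, 7 → E takes values {43, 46} — violation
A=48: rows 2, 3, 4, 9 → E = 48, 48, 48, 48 ✓
A=47: rows 5, 6, 8 → E = 46, 46, 46 ✓
The only A value with inconsistent E is A=55.

55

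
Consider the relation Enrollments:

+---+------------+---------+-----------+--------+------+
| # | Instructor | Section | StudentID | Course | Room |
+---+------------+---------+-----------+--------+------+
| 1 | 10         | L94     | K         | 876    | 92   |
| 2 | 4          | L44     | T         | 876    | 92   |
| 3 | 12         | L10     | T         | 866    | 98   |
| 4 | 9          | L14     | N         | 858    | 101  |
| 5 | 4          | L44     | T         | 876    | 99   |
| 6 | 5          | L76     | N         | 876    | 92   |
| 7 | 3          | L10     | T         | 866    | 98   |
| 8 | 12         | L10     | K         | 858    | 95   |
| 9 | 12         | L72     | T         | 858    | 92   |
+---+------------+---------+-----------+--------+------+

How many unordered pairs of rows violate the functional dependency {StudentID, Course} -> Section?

0

(StudentID=T, Course=876): all 2 rows agree on Section — 0 pairs.
(StudentID=T, Course=866): all 2 rows agree on Section — 0 pairs.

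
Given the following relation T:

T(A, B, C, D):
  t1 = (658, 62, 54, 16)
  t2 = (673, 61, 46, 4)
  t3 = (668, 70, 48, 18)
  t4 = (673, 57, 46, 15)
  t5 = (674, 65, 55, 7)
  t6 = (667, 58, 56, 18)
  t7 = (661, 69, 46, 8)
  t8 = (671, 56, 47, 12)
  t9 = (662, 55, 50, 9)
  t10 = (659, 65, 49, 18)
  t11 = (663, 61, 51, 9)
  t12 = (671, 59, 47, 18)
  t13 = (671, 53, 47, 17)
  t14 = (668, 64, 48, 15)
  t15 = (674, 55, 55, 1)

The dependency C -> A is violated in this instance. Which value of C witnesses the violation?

46

C=54: row 1 → A = 658 ✓
C=46: rows 2, 4, 7 → A takes values {673, 661} — violation
C=48: rows 3, 14 → A = 668, 668 ✓
C=55: rows 5, 15 → A = 674, 674 ✓
C=56: row 6 → A = 667 ✓
C=47: rows 8, 12, 13 → A = 671, 671, 671 ✓
C=50: row 9 → A = 662 ✓
C=49: row 10 → A = 659 ✓
C=51: row 11 → A = 663 ✓
The only C value with inconsistent A is C=46.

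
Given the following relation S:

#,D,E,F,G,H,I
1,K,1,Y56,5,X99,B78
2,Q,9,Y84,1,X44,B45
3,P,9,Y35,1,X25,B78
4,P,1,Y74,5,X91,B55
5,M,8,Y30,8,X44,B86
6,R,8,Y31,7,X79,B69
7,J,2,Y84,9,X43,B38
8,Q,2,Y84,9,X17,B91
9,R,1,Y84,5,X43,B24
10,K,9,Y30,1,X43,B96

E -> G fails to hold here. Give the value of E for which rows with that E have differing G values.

8

E=1: rows 1, 4, 9 → G = 5, 5, 5 ✓
E=9: rows 2, 3, 10 → G = 1, 1, 1 ✓
E=8: rows 5, 6 → G takes values {8, 7} — violation
E=2: rows 7, 8 → G = 9, 9 ✓
The only E value with inconsistent G is E=8.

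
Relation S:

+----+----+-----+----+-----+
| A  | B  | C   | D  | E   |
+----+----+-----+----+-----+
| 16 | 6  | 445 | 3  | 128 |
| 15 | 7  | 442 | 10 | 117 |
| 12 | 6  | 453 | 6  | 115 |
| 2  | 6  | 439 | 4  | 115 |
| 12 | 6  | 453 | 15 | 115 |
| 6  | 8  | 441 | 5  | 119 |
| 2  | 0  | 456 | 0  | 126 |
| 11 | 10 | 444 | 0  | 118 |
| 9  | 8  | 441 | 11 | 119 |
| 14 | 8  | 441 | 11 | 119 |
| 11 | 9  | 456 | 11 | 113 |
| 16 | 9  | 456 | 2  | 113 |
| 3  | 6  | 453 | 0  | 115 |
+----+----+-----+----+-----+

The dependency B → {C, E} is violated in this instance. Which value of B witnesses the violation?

6

B=6: 5 rows → {C,E} takes values {(445, 128), (453, 115), (439, 115)} — violation
B=7: 1 row → {C,E} = (442, 117) ✓
B=8: 3 rows → {C,E} = (441, 119), (441, 119), (441, 119) ✓
B=0: 1 row → {C,E} = (456, 126) ✓
B=10: 1 row → {C,E} = (444, 118) ✓
B=9: 2 rows → {C,E} = (456, 113), (456, 113) ✓
The only B value with inconsistent RHS is B=6.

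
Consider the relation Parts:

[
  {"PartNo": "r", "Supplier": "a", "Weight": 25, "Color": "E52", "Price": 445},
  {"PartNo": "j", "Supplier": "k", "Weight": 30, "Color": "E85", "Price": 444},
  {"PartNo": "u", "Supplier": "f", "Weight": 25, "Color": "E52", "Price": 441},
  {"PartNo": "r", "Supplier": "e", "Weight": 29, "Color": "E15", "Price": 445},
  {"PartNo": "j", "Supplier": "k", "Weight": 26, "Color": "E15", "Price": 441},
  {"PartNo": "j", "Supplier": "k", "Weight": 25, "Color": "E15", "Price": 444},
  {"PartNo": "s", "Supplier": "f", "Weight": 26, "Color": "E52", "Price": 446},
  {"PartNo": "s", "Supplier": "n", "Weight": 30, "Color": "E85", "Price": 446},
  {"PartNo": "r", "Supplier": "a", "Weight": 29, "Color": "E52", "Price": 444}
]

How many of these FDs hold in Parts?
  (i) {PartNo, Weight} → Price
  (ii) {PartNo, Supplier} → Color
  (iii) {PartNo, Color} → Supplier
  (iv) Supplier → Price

1

(i) {PartNo, Weight} → Price: (PartNo=r, Weight=29): 2 rows → Price takes values {445, 444} — violation — fails.
(ii) {PartNo, Supplier} → Color: (PartNo=j, Supplier=k): 3 rows → Color takes values {E85, E15} — violation — fails.
(iii) {PartNo, Color} → Supplier: every LHS value maps to a single RHS value — holds.
(iv) Supplier → Price: Supplier=a: 2 rows → Price takes values {445, 444} — violation; Supplier=k: 3 rows → Price takes values {444, 441} — violation; Supplier=f: 2 rows → Price takes values {441, 446} — violation — fails.
1 of the 4 dependencies holds.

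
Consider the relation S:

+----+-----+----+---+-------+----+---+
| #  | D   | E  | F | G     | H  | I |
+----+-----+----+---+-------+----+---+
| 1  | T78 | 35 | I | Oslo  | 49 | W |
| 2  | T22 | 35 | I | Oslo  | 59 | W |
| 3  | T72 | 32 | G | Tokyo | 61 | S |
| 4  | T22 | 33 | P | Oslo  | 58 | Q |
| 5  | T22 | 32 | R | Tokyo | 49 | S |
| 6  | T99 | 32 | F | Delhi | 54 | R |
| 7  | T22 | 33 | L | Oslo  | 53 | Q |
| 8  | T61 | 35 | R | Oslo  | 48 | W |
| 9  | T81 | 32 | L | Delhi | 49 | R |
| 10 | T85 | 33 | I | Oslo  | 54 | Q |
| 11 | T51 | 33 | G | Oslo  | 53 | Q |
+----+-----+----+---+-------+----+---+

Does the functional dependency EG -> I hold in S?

(E=35, G=Oslo): rows 1, 2, 8 → I = W, W, W ✓
(E=32, G=Tokyo): rows 3, 5 → I = S, S ✓
(E=33, G=Oslo): rows 4, 7, 10, 11 → I = Q, Q, Q, Q ✓
(E=32, G=Delhi): rows 6, 9 → I = R, R ✓
Every EG value is associated with a single I value, so EG -> I holds.

Yes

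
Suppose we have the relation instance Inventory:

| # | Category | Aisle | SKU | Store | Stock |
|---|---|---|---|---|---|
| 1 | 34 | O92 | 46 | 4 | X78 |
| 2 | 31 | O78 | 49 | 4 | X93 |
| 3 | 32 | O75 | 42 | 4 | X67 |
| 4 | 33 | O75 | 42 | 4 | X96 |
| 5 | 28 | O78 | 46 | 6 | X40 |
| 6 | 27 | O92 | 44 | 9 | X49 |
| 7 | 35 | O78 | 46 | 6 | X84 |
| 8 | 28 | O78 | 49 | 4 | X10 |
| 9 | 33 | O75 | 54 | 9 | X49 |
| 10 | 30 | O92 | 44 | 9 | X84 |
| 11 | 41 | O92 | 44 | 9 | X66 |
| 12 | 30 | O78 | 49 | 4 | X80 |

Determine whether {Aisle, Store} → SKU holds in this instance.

Yes

(Aisle=O92, Store=4): row 1 → SKU = 46 ✓
(Aisle=O78, Store=4): rows 2, 8, 12 → SKU = 49, 49, 49 ✓
(Aisle=O75, Store=4): rows 3, 4 → SKU = 42, 42 ✓
(Aisle=O78, Store=6): rows 5, 7 → SKU = 46, 46 ✓
(Aisle=O92, Store=9): rows 6, 10, 11 → SKU = 44, 44, 44 ✓
(Aisle=O75, Store=9): row 9 → SKU = 54 ✓
Every {Aisle, Store} value is associated with a single SKU value, so {Aisle, Store} → SKU holds.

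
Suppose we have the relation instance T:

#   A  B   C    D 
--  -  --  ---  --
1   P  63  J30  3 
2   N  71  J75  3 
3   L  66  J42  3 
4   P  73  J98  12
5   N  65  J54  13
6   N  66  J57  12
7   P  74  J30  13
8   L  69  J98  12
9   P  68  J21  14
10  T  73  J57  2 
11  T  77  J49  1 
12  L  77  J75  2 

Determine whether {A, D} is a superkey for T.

Yes

All 12 rows have distinct {A, D} values, so {A, D} → (all attributes) holds and {A, D} is a superkey.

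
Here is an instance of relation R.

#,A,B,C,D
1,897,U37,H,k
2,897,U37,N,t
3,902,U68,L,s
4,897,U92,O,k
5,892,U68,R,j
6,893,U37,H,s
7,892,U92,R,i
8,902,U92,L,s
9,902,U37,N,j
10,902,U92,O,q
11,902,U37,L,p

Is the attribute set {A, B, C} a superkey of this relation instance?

All 11 rows have distinct {A, B, C} values, so {A, B, C} → (all attributes) holds and {A, B, C} is a superkey.

Yes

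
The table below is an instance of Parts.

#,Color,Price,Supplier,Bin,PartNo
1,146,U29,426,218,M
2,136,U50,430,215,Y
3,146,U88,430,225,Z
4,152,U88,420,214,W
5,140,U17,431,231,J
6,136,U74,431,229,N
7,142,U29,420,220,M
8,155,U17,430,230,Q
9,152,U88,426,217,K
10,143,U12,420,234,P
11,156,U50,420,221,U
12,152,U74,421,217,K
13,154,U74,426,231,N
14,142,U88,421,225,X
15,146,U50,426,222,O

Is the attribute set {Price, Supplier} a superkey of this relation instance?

All 15 rows have distinct {Price, Supplier} values, so {Price, Supplier} → (all attributes) holds and {Price, Supplier} is a superkey.

Yes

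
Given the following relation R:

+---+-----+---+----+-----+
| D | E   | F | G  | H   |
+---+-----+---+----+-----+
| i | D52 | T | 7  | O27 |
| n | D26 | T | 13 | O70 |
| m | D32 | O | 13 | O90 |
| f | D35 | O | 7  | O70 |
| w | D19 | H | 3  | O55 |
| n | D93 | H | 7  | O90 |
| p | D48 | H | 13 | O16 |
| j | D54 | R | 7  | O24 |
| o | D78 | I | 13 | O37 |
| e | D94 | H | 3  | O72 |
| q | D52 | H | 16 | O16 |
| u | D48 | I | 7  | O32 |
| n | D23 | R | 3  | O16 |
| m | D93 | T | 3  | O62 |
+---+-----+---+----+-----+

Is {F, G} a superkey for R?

No

Two distinct rows share (F=H, G=3), so {F, G} does not determine every attribute — not a superkey.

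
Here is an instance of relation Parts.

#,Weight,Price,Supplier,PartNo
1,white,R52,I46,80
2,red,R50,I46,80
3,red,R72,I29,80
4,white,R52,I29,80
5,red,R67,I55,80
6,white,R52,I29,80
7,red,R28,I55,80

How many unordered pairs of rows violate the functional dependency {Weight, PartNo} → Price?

6

(Weight=white, PartNo=80): all 3 rows agree on Price — 0 pairs.
(Weight=red, PartNo=80): violating pairs (2,3), (2,5), (2,7), (3,5), (3,7), (5,7) — 6 pairs.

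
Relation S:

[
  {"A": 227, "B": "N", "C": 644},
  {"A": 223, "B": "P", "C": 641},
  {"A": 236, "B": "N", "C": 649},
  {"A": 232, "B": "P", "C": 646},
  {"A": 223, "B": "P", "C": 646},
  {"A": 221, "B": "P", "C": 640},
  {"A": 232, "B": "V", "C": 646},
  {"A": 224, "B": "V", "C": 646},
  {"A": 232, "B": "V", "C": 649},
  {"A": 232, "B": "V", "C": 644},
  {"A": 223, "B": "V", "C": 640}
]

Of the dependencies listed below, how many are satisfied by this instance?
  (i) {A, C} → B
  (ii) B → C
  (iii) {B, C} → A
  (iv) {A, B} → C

0

(i) {A, C} → B: (A=232, C=646): 2 rows → B takes values {P, V} — violation — fails.
(ii) B → C: B=N: 2 rows → C takes values {644, 649} — violation; B=P: 4 rows → C takes values {641, 646, 640} — violation; B=V: 5 rows → C takes values {646, 649, 644, 640} — violation — fails.
(iii) {B, C} → A: (B=P, C=646): 2 rows → A takes values {232, 223} — violation; (B=V, C=646): 2 rows → A takes values {232, 224} — violation — fails.
(iv) {A, B} → C: (A=223, B=P): 2 rows → C takes values {641, 646} — violation; (A=232, B=V): 3 rows → C takes values {646, 649, 644} — violation — fails.
None of the 4 dependencies hold.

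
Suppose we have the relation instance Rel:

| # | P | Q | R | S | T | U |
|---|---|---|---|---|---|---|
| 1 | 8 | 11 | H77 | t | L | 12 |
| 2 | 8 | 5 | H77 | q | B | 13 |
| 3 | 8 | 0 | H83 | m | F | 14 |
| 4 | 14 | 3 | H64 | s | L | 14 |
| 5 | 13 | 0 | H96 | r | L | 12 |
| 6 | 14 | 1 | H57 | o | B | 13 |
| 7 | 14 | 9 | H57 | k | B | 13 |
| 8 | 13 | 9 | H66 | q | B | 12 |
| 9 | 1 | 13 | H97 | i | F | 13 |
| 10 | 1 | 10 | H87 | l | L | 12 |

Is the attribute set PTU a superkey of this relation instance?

Rows 6 and 7 have the same PTU value (P=14, T=B, U=13) but are distinct tuples, so PTU does not determine every attribute — not a superkey.

No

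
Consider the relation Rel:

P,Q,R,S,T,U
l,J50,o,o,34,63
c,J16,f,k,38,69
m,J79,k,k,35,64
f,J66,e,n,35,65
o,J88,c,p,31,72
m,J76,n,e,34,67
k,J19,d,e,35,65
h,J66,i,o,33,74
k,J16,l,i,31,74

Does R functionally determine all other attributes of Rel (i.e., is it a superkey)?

Yes

All 9 rows have distinct R values, so R → (all attributes) holds and R is a superkey.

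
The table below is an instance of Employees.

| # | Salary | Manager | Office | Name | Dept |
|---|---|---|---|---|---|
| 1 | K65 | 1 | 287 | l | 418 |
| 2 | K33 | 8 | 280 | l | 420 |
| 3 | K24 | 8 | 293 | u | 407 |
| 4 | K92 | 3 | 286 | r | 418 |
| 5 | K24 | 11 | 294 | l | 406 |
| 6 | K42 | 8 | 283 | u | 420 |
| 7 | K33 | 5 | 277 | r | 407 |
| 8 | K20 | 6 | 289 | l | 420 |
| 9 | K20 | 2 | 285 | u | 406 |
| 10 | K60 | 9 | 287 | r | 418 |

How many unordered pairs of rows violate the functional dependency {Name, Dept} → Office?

2

(Name=l, Dept=420): violating pairs (2,8) — 1 pair.
(Name=r, Dept=418): violating pairs (4,10) — 1 pair.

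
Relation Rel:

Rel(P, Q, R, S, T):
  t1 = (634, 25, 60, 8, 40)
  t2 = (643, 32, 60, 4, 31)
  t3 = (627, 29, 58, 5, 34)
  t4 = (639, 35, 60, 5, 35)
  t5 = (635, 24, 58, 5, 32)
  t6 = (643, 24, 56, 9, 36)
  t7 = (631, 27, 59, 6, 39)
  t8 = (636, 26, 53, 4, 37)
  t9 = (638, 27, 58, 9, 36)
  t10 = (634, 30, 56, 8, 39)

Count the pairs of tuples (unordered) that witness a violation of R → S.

R=60: violating pairs (1,2), (1,4), (2,4) — 3 pairs.
R=58: violating pairs (3,9), (5,9) — 2 pairs.
R=56: violating pairs (6,10) — 1 pair.

6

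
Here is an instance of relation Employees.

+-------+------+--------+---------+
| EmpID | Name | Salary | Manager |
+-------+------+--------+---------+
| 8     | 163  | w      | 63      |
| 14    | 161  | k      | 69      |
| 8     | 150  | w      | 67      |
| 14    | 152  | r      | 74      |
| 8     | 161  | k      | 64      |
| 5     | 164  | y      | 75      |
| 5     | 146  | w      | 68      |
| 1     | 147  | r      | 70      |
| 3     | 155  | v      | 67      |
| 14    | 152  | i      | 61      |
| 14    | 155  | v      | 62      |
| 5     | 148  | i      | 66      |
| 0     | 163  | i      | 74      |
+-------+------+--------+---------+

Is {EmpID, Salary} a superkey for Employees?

No

Two distinct rows share (EmpID=8, Salary=w), so {EmpID, Salary} does not determine every attribute — not a superkey.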